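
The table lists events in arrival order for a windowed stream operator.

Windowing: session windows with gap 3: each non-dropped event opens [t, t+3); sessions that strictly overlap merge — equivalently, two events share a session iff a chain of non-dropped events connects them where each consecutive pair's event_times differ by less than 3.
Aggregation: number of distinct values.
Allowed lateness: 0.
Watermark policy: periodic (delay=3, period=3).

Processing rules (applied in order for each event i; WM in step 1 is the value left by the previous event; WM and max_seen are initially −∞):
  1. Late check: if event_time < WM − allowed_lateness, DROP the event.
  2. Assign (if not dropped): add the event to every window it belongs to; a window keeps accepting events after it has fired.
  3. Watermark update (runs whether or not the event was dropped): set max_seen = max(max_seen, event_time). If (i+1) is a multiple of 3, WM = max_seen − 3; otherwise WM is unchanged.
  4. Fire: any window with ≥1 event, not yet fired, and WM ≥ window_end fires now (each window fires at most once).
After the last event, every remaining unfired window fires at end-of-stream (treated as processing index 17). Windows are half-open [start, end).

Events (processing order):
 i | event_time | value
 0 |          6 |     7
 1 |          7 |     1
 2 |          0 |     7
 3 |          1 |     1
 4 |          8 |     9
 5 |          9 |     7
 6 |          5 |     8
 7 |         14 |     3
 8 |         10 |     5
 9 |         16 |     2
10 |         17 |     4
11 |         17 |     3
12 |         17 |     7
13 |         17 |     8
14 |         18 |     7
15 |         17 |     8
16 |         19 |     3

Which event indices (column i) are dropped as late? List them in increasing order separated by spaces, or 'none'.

i=0 t=6 v=7: → [6,9); WM=−∞
i=1 t=7 v=1: → [6,10); WM=−∞
i=2 t=0 v=7: → [0,3); WM=4
i=3 t=1 v=1: DROP (t<4-0); WM=4
i=4 t=8 v=9: → [6,11); WM=4
i=5 t=9 v=7: → [6,12); WM=6
i=6 t=5 v=8: DROP (t<6-0); WM=6
i=7 t=14 v=3: → [14,17); WM=6
i=8 t=10 v=5: → [6,13); WM=11
i=9 t=16 v=2: → [14,19); WM=11
i=10 t=17 v=4: → [14,20); WM=11
i=11 t=17 v=3: → [14,20); WM=14
i=12 t=17 v=7: → [14,20); WM=14
i=13 t=17 v=8: → [14,20); WM=14
i=14 t=18 v=7: → [14,21); WM=15
i=15 t=17 v=8: → [14,21); WM=15
i=16 t=19 v=3: → [14,22); WM=15

3 6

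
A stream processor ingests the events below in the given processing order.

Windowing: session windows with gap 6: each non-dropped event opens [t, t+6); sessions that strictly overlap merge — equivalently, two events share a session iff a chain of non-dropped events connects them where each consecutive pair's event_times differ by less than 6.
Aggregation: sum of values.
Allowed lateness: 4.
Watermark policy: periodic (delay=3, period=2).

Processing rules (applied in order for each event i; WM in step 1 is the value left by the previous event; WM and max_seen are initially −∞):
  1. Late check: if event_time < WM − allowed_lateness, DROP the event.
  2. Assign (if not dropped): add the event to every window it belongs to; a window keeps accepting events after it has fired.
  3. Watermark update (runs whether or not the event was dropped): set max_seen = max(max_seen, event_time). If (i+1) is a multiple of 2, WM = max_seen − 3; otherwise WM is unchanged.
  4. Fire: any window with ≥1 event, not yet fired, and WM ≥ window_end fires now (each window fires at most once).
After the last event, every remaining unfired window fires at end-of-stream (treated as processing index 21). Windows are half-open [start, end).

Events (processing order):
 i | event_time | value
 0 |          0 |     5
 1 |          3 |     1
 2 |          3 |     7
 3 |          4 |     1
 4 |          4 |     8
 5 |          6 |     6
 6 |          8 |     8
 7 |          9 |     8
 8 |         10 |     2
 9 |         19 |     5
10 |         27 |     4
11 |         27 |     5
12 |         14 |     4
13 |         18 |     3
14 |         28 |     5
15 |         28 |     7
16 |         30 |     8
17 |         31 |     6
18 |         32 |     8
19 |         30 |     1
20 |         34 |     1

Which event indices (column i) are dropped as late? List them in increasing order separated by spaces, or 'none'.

i=0 t=0 v=5: → [0,6); WM=−∞
i=1 t=3 v=1: → [0,9); WM=0
i=2 t=3 v=7: → [0,9); WM=0
i=3 t=4 v=1: → [0,10); WM=1
i=4 t=4 v=8: → [0,10); WM=1
i=5 t=6 v=6: → [0,12); WM=3
i=6 t=8 v=8: → [0,14); WM=3
i=7 t=9 v=8: → [0,15); WM=6
i=8 t=10 v=2: → [0,16); WM=6
i=9 t=19 v=5: → [19,25); WM=16
i=10 t=27 v=4: → [27,33); WM=16
i=11 t=27 v=5: → [27,33); WM=24
i=12 t=14 v=4: DROP (t<24-4); WM=24
i=13 t=18 v=3: DROP (t<24-4); WM=24
i=14 t=28 v=5: → [27,34); WM=24
i=15 t=28 v=7: → [27,34); WM=25
i=16 t=30 v=8: → [27,36); WM=25
i=17 t=31 v=6: → [27,37); WM=28
i=18 t=32 v=8: → [27,38); WM=28
i=19 t=30 v=1: → [27,38); WM=29
i=20 t=34 v=1: → [27,40); WM=29

12 13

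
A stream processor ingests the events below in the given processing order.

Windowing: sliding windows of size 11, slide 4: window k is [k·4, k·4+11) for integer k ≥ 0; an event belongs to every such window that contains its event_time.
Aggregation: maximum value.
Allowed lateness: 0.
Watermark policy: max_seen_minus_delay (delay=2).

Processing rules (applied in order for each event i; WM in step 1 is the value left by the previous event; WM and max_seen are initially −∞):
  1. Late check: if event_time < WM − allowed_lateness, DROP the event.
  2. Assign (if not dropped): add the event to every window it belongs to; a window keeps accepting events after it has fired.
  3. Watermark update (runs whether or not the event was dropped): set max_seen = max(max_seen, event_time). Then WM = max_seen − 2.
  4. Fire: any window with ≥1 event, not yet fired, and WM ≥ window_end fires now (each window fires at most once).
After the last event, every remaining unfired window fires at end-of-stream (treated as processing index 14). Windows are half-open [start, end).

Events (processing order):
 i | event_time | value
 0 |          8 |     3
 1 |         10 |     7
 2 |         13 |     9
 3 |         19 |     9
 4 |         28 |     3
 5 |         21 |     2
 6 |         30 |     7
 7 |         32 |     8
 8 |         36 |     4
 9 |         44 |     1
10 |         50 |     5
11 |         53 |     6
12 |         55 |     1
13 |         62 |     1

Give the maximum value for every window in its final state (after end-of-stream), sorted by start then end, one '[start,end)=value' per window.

[0,11)=7 [4,15)=9 [8,19)=9 [12,23)=9 [16,27)=9 [20,31)=7 [24,35)=8 [28,39)=8 [32,43)=8 [36,47)=4 [40,51)=5 [44,55)=6 [48,59)=6 [52,63)=6 [56,67)=1 [60,71)=1

i=0 t=8 v=3: → [8,19),[4,15),[0,11); WM=6
i=1 t=10 v=7: → [8,19),[4,15),[0,11); WM=8
i=2 t=13 v=9: → [12,23),[8,19),[4,15); WM=11; [0,11) fires=7
i=3 t=19 v=9: → [16,27),[12,23); WM=17; [4,15) fires=9
i=4 t=28 v=3: → [28,39),[24,35),[20,31); WM=26; [8,19) fires=9 [12,23) fires=9
i=5 t=21 v=2: DROP (t<26-0); WM=26
i=6 t=30 v=7: → [28,39),[24,35),[20,31); WM=28; [16,27) fires=9
i=7 t=32 v=8: → [32,43),[28,39),[24,35); WM=30
i=8 t=36 v=4: → [36,47),[32,43),[28,39); WM=34; [20,31) fires=7
i=9 t=44 v=1: → [44,55),[40,51),[36,47); WM=42; [24,35) fires=8 [28,39) fires=8
i=10 t=50 v=5: → [48,59),[44,55),[40,51); WM=48; [32,43) fires=8 [36,47) fires=4
i=11 t=53 v=6: → [52,63),[48,59),[44,55); WM=51; [40,51) fires=5
i=12 t=55 v=1: → [52,63),[48,59); WM=53
i=13 t=62 v=1: → [60,71),[56,67),[52,63); WM=60; [44,55) fires=6 [48,59) fires=6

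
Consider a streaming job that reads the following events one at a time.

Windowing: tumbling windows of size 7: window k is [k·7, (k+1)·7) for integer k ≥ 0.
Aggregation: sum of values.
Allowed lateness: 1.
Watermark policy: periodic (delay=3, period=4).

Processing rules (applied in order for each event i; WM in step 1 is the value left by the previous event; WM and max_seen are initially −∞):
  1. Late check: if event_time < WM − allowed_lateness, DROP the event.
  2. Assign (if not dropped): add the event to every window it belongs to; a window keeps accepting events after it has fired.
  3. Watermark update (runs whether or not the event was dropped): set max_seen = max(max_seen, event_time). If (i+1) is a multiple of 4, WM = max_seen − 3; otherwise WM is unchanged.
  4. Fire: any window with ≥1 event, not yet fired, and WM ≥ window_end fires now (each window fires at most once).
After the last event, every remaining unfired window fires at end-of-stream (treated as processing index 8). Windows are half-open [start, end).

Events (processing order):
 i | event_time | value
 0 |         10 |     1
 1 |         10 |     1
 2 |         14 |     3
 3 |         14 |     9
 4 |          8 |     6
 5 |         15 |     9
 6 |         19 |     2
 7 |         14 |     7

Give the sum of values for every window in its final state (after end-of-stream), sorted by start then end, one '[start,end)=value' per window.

i=0 t=10 v=1: → [7,14); WM=−∞
i=1 t=10 v=1: → [7,14); WM=−∞
i=2 t=14 v=3: → [14,21); WM=−∞
i=3 t=14 v=9: → [14,21); WM=11
i=4 t=8 v=6: DROP (t<11-1); WM=11
i=5 t=15 v=9: → [14,21); WM=11
i=6 t=19 v=2: → [14,21); WM=11
i=7 t=14 v=7: → [14,21); WM=16; [7,14) fires=2

[7,14)=2 [14,21)=30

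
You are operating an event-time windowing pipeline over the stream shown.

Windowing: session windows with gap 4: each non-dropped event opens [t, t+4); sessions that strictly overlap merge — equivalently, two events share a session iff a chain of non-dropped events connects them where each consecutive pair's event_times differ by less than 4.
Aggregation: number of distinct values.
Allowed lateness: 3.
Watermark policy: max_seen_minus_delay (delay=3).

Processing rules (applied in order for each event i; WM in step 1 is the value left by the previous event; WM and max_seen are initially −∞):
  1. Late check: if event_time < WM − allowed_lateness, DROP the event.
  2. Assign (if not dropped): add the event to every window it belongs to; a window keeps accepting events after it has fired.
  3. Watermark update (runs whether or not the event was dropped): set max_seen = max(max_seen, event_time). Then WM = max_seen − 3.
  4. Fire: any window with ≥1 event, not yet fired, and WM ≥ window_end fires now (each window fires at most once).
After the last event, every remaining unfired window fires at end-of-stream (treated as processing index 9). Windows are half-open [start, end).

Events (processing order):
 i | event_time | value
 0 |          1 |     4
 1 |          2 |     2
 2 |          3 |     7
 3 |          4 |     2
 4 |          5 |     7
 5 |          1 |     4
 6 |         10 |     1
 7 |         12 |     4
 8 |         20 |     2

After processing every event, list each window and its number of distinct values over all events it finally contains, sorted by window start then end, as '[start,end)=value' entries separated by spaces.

[1,9)=3 [10,16)=2 [20,24)=1

i=0 t=1 v=4: → [1,5); WM=-2
i=1 t=2 v=2: → [1,6); WM=-1
i=2 t=3 v=7: → [1,7); WM=0
i=3 t=4 v=2: → [1,8); WM=1
i=4 t=5 v=7: → [1,9); WM=2
i=5 t=1 v=4: → [1,9); WM=2
i=6 t=10 v=1: → [10,14); WM=7
i=7 t=12 v=4: → [10,16); WM=9
i=8 t=20 v=2: → [20,24); WM=17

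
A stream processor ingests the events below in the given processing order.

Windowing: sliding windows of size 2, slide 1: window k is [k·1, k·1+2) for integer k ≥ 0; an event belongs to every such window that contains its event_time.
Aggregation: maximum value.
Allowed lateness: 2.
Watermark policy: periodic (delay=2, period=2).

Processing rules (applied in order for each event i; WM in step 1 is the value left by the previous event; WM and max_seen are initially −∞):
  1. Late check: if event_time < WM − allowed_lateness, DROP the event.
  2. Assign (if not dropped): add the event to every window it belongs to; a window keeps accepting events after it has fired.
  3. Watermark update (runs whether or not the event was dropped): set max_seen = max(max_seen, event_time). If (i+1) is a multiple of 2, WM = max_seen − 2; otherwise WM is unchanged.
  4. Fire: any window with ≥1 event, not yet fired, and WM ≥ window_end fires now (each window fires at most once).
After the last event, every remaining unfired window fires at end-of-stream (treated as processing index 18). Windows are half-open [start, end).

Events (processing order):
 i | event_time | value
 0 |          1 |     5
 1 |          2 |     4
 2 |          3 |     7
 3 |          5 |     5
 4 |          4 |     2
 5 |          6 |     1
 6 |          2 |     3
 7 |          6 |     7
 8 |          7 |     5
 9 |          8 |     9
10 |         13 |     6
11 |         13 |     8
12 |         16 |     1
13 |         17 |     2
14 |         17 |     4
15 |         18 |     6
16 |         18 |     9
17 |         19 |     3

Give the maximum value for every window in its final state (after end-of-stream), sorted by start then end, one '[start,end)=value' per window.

i=0 t=1 v=5: → [1,3),[0,2); WM=−∞
i=1 t=2 v=4: → [2,4),[1,3); WM=0
i=2 t=3 v=7: → [3,5),[2,4); WM=0
i=3 t=5 v=5: → [5,7),[4,6); WM=3; [0,2) fires=5 [1,3) fires=5
i=4 t=4 v=2: → [4,6),[3,5); WM=3
i=5 t=6 v=1: → [6,8),[5,7); WM=4; [2,4) fires=7
i=6 t=2 v=3: → [2,4),[1,3); WM=4
i=7 t=6 v=7: → [6,8),[5,7); WM=4
i=8 t=7 v=5: → [7,9),[6,8); WM=4
i=9 t=8 v=9: → [8,10),[7,9); WM=6; [3,5) fires=7 [4,6) fires=5
i=10 t=13 v=6: → [13,15),[12,14); WM=6
i=11 t=13 v=8: → [13,15),[12,14); WM=11; [5,7) fires=7 [6,8) fires=7 [7,9) fires=9 [8,10) fires=9
i=12 t=16 v=1: → [16,18),[15,17); WM=11
i=13 t=17 v=2: → [17,19),[16,18); WM=15; [12,14) fires=8 [13,15) fires=8
i=14 t=17 v=4: → [17,19),[16,18); WM=15
i=15 t=18 v=6: → [18,20),[17,19); WM=16
i=16 t=18 v=9: → [18,20),[17,19); WM=16
i=17 t=19 v=3: → [19,21),[18,20); WM=17; [15,17) fires=1

[0,2)=5 [1,3)=5 [2,4)=7 [3,5)=7 [4,6)=5 [5,7)=7 [6,8)=7 [7,9)=9 [8,10)=9 [12,14)=8 [13,15)=8 [15,17)=1 [16,18)=4 [17,19)=9 [18,20)=9 [19,21)=3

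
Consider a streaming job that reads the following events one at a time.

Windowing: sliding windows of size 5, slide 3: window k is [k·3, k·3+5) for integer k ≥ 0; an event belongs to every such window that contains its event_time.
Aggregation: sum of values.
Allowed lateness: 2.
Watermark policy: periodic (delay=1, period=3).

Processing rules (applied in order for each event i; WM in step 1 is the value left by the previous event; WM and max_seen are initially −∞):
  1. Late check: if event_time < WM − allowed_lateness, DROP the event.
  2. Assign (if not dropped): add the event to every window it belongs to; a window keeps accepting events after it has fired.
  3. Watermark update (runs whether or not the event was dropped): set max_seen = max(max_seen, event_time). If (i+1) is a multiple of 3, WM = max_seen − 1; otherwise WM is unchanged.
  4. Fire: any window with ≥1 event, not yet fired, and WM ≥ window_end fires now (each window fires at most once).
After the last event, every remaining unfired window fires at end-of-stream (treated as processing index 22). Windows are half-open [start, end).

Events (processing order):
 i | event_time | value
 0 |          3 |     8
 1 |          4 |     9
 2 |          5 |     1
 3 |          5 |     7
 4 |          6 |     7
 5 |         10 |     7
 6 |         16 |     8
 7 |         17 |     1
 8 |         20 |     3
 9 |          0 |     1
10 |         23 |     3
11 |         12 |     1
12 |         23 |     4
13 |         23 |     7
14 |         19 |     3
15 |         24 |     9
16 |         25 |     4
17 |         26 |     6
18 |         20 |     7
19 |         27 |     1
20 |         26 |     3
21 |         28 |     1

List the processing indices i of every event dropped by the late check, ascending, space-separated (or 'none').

i=0 t=3 v=8: → [3,8),[0,5); WM=−∞
i=1 t=4 v=9: → [3,8),[0,5); WM=−∞
i=2 t=5 v=1: → [3,8); WM=4
i=3 t=5 v=7: → [3,8); WM=4
i=4 t=6 v=7: → [6,11),[3,8); WM=4
i=5 t=10 v=7: → [9,14),[6,11); WM=9; [0,5) fires=17 [3,8) fires=32
i=6 t=16 v=8: → [15,20),[12,17); WM=9
i=7 t=17 v=1: → [15,20); WM=9
i=8 t=20 v=3: → [18,23); WM=19; [6,11) fires=14 [9,14) fires=7 [12,17) fires=8
i=9 t=0 v=1: DROP (t<19-2); WM=19
i=10 t=23 v=3: → [21,26); WM=19
i=11 t=12 v=1: DROP (t<19-2); WM=22; [15,20) fires=9
i=12 t=23 v=4: → [21,26); WM=22
i=13 t=23 v=7: → [21,26); WM=22
i=14 t=19 v=3: DROP (t<22-2); WM=22
i=15 t=24 v=9: → [24,29),[21,26); WM=22
i=16 t=25 v=4: → [24,29),[21,26); WM=22
i=17 t=26 v=6: → [24,29); WM=25; [18,23) fires=3
i=18 t=20 v=7: DROP (t<25-2); WM=25
i=19 t=27 v=1: → [27,32),[24,29); WM=25
i=20 t=26 v=3: → [24,29); WM=26; [21,26) fires=27
i=21 t=28 v=1: → [27,32),[24,29); WM=26

9 11 14 18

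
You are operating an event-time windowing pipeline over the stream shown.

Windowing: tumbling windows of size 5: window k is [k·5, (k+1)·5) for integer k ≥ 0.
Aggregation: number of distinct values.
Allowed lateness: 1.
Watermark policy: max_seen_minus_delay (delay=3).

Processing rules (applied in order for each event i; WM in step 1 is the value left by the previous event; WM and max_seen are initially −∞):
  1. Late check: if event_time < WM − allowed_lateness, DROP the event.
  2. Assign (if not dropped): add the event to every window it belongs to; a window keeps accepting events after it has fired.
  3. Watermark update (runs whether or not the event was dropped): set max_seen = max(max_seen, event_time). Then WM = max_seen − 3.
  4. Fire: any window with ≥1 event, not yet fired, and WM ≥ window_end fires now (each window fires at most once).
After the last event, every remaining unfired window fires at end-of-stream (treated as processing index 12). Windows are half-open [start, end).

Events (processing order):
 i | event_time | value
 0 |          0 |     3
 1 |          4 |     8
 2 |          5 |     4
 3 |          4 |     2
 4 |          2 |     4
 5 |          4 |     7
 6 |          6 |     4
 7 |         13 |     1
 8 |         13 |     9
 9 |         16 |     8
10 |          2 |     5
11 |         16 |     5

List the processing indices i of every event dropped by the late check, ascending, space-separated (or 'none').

i=0 t=0 v=3: → [0,5); WM=-3
i=1 t=4 v=8: → [0,5); WM=1
i=2 t=5 v=4: → [5,10); WM=2
i=3 t=4 v=2: → [0,5); WM=2
i=4 t=2 v=4: → [0,5); WM=2
i=5 t=4 v=7: → [0,5); WM=2
i=6 t=6 v=4: → [5,10); WM=3
i=7 t=13 v=1: → [10,15); WM=10; [0,5) fires=5 [5,10) fires=1
i=8 t=13 v=9: → [10,15); WM=10
i=9 t=16 v=8: → [15,20); WM=13
i=10 t=2 v=5: DROP (t<13-1); WM=13
i=11 t=16 v=5: → [15,20); WM=13

10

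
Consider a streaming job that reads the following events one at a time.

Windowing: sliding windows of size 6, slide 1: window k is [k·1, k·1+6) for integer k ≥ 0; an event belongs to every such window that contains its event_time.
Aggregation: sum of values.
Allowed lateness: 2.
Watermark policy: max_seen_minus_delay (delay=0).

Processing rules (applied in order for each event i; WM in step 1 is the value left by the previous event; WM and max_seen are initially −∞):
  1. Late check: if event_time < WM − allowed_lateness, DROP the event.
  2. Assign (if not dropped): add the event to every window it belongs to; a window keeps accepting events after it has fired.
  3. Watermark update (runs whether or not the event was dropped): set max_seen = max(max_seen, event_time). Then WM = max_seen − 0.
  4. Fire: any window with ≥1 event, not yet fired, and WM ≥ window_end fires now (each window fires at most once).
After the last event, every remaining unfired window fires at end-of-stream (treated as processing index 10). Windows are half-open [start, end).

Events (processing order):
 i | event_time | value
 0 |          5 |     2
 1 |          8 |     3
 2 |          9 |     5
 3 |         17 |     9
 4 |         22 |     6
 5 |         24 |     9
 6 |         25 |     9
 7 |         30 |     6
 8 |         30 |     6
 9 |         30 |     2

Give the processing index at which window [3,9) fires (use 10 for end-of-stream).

2

i=0 t=5 v=2: → [5,11),[4,10),[3,9),[2,8),[1,7),[0,6); WM=5
i=1 t=8 v=3: → [8,14),[7,13),[6,12),[5,11),[4,10),[3,9); WM=8; [0,6) fires=2 [1,7) fires=2 [2,8) fires=2
i=2 t=9 v=5: → [9,15),[8,14),[7,13),[6,12),[5,11),[4,10); WM=9; [3,9) fires=5
i=3 t=17 v=9: → [17,23),[16,22),[15,21),[14,20),[13,19),[12,18); WM=17; [4,10) fires=10 [5,11) fires=10 [6,12) fires=8 [7,13) fires=8 [8,14) fires=8 [9,15) fires=5
i=4 t=22 v=6: → [22,28),[21,27),[20,26),[19,25),[18,24),[17,23); WM=22; [12,18) fires=9 [13,19) fires=9 [14,20) fires=9 [15,21) fires=9 [16,22) fires=9
i=5 t=24 v=9: → [24,30),[23,29),[22,28),[21,27),[20,26),[19,25); WM=24; [17,23) fires=15 [18,24) fires=6
i=6 t=25 v=9: → [25,31),[24,30),[23,29),[22,28),[21,27),[20,26); WM=25; [19,25) fires=15
i=7 t=30 v=6: → [30,36),[29,35),[28,34),[27,33),[26,32),[25,31); WM=30; [20,26) fires=24 [21,27) fires=24 [22,28) fires=24 [23,29) fires=18 [24,30) fires=18
i=8 t=30 v=6: → [30,36),[29,35),[28,34),[27,33),[26,32),[25,31); WM=30
i=9 t=30 v=2: → [30,36),[29,35),[28,34),[27,33),[26,32),[25,31); WM=30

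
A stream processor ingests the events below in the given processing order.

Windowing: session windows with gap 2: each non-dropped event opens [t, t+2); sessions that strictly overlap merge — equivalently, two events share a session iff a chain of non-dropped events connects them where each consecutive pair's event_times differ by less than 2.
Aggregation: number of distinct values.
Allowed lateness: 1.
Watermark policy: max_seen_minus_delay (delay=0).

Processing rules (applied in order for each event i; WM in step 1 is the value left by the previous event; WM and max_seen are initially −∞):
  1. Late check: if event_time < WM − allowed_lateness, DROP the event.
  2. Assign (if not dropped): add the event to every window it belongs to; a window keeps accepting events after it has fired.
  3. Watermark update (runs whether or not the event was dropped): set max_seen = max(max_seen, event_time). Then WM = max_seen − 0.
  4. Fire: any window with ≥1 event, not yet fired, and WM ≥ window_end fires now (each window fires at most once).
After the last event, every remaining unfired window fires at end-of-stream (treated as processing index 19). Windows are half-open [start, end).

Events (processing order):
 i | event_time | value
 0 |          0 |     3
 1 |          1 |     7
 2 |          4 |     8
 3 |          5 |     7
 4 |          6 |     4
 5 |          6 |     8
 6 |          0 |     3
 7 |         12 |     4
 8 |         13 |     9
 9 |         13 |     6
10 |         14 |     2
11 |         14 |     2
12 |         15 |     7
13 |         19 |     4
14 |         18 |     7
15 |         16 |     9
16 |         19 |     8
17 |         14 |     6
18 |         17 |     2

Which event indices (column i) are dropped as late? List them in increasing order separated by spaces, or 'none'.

6 15 17 18

i=0 t=0 v=3: → [0,2); WM=0
i=1 t=1 v=7: → [0,3); WM=1
i=2 t=4 v=8: → [4,6); WM=4
i=3 t=5 v=7: → [4,7); WM=5
i=4 t=6 v=4: → [4,8); WM=6
i=5 t=6 v=8: → [4,8); WM=6
i=6 t=0 v=3: DROP (t<6-1); WM=6
i=7 t=12 v=4: → [12,14); WM=12
i=8 t=13 v=9: → [12,15); WM=13
i=9 t=13 v=6: → [12,15); WM=13
i=10 t=14 v=2: → [12,16); WM=14
i=11 t=14 v=2: → [12,16); WM=14
i=12 t=15 v=7: → [12,17); WM=15
i=13 t=19 v=4: → [19,21); WM=19
i=14 t=18 v=7: → [18,21); WM=19
i=15 t=16 v=9: DROP (t<19-1); WM=19
i=16 t=19 v=8: → [18,21); WM=19
i=17 t=14 v=6: DROP (t<19-1); WM=19
i=18 t=17 v=2: DROP (t<19-1); WM=19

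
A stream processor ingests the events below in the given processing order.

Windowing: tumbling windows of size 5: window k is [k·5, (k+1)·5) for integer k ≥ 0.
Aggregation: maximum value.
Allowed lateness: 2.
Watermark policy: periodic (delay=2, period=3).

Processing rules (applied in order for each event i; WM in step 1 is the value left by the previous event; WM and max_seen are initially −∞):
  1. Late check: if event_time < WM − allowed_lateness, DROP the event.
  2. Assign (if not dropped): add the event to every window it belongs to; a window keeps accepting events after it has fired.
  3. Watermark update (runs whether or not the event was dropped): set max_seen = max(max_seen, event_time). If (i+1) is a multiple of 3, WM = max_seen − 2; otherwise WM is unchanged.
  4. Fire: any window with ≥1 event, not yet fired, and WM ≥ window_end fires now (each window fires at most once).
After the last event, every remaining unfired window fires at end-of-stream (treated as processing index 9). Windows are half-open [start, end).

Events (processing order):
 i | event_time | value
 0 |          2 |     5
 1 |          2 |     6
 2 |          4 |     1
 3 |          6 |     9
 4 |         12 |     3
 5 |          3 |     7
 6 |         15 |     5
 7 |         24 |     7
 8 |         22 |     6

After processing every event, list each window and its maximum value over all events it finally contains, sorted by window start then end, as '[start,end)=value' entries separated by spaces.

i=0 t=2 v=5: → [0,5); WM=−∞
i=1 t=2 v=6: → [0,5); WM=−∞
i=2 t=4 v=1: → [0,5); WM=2
i=3 t=6 v=9: → [5,10); WM=2
i=4 t=12 v=3: → [10,15); WM=2
i=5 t=3 v=7: → [0,5); WM=10; [0,5) fires=7 [5,10) fires=9
i=6 t=15 v=5: → [15,20); WM=10
i=7 t=24 v=7: → [20,25); WM=10
i=8 t=22 v=6: → [20,25); WM=22; [10,15) fires=3 [15,20) fires=5

[0,5)=7 [5,10)=9 [10,15)=3 [15,20)=5 [20,25)=7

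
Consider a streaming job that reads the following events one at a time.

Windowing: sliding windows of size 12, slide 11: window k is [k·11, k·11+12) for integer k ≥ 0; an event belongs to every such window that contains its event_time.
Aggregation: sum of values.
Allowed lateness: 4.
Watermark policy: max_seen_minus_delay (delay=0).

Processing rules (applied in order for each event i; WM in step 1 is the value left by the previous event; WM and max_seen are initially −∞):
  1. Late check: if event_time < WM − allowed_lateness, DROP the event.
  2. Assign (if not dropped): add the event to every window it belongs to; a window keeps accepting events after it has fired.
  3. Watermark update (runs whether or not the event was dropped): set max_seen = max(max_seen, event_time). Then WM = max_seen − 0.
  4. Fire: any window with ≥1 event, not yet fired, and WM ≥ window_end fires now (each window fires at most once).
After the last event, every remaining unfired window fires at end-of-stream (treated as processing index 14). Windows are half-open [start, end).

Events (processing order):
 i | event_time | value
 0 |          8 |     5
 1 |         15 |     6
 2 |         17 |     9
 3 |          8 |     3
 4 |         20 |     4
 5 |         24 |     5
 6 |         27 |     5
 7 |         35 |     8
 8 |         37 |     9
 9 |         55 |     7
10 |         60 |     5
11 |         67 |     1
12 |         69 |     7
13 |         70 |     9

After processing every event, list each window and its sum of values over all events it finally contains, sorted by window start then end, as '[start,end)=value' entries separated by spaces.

[0,12)=5 [11,23)=19 [22,34)=10 [33,45)=17 [44,56)=7 [55,67)=12 [66,78)=17

i=0 t=8 v=5: → [0,12); WM=8
i=1 t=15 v=6: → [11,23); WM=15; [0,12) fires=5
i=2 t=17 v=9: → [11,23); WM=17
i=3 t=8 v=3: DROP (t<17-4); WM=17
i=4 t=20 v=4: → [11,23); WM=20
i=5 t=24 v=5: → [22,34); WM=24; [11,23) fires=19
i=6 t=27 v=5: → [22,34); WM=27
i=7 t=35 v=8: → [33,45); WM=35; [22,34) fires=10
i=8 t=37 v=9: → [33,45); WM=37
i=9 t=55 v=7: → [55,67),[44,56); WM=55; [33,45) fires=17
i=10 t=60 v=5: → [55,67); WM=60; [44,56) fires=7
i=11 t=67 v=1: → [66,78); WM=67; [55,67) fires=12
i=12 t=69 v=7: → [66,78); WM=69
i=13 t=70 v=9: → [66,78); WM=70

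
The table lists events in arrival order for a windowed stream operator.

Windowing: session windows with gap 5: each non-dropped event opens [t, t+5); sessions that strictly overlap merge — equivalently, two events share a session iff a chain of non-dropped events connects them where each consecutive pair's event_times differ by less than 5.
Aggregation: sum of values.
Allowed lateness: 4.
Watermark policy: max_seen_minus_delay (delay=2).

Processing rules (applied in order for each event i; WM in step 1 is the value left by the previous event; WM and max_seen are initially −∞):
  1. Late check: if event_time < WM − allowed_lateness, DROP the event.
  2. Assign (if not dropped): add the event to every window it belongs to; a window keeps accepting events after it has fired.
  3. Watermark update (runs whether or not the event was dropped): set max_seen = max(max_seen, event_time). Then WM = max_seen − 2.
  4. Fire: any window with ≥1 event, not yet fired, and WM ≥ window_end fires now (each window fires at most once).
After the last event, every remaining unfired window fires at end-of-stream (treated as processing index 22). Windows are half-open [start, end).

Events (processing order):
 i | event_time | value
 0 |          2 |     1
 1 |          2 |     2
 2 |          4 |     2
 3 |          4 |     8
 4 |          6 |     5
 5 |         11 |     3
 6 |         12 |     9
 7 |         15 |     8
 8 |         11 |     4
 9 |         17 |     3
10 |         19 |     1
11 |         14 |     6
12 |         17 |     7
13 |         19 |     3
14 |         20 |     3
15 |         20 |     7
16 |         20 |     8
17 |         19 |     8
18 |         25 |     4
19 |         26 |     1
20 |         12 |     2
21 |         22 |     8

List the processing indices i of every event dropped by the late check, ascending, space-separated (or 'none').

20

i=0 t=2 v=1: → [2,7); WM=0
i=1 t=2 v=2: → [2,7); WM=0
i=2 t=4 v=2: → [2,9); WM=2
i=3 t=4 v=8: → [2,9); WM=2
i=4 t=6 v=5: → [2,11); WM=4
i=5 t=11 v=3: → [11,16); WM=9
i=6 t=12 v=9: → [11,17); WM=10
i=7 t=15 v=8: → [11,20); WM=13
i=8 t=11 v=4: → [11,20); WM=13
i=9 t=17 v=3: → [11,22); WM=15
i=10 t=19 v=1: → [11,24); WM=17
i=11 t=14 v=6: → [11,24); WM=17
i=12 t=17 v=7: → [11,24); WM=17
i=13 t=19 v=3: → [11,24); WM=17
i=14 t=20 v=3: → [11,25); WM=18
i=15 t=20 v=7: → [11,25); WM=18
i=16 t=20 v=8: → [11,25); WM=18
i=17 t=19 v=8: → [11,25); WM=18
i=18 t=25 v=4: → [25,30); WM=23
i=19 t=26 v=1: → [25,31); WM=24
i=20 t=12 v=2: DROP (t<24-4); WM=24
i=21 t=22 v=8: → [11,31); WM=24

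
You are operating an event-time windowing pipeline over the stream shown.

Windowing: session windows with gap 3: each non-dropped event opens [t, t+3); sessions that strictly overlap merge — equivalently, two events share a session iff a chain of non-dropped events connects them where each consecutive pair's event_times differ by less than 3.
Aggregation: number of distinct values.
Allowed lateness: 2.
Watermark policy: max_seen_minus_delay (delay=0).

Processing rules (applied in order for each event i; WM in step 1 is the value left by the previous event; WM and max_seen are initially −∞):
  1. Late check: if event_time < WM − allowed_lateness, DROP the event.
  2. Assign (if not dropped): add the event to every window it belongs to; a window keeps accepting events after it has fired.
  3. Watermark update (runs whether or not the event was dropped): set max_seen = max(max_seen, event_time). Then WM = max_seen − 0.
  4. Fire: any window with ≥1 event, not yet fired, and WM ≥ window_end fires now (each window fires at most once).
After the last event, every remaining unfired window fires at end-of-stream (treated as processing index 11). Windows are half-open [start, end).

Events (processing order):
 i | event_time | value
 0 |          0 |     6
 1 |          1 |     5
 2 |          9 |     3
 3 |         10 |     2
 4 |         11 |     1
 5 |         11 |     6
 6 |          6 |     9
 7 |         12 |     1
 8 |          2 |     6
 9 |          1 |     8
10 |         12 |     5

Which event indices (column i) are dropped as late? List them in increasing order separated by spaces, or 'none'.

i=0 t=0 v=6: → [0,3); WM=0
i=1 t=1 v=5: → [0,4); WM=1
i=2 t=9 v=3: → [9,12); WM=9
i=3 t=10 v=2: → [9,13); WM=10
i=4 t=11 v=1: → [9,14); WM=11
i=5 t=11 v=6: → [9,14); WM=11
i=6 t=6 v=9: DROP (t<11-2); WM=11
i=7 t=12 v=1: → [9,15); WM=12
i=8 t=2 v=6: DROP (t<12-2); WM=12
i=9 t=1 v=8: DROP (t<12-2); WM=12
i=10 t=12 v=5: → [9,15); WM=12

6 8 9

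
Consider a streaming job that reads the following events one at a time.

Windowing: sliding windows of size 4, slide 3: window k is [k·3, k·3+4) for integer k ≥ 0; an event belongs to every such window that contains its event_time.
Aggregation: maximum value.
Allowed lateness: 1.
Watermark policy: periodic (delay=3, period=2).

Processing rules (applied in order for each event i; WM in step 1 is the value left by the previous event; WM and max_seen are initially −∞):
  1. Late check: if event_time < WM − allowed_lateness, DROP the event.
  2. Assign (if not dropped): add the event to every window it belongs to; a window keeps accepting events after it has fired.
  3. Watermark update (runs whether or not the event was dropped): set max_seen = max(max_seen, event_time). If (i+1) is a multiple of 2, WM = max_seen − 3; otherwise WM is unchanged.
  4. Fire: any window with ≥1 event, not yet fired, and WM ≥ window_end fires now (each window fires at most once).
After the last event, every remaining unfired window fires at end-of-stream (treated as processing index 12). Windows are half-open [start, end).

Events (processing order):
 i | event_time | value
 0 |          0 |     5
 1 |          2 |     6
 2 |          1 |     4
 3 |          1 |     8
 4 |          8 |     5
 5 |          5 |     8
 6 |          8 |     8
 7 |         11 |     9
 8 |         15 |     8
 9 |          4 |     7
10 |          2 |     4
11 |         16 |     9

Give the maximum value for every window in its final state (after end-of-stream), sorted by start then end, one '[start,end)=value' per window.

i=0 t=0 v=5: → [0,4); WM=−∞
i=1 t=2 v=6: → [0,4); WM=-1
i=2 t=1 v=4: → [0,4); WM=-1
i=3 t=1 v=8: → [0,4); WM=-1
i=4 t=8 v=5: → [6,10); WM=-1
i=5 t=5 v=8: → [3,7); WM=5; [0,4) fires=8
i=6 t=8 v=8: → [6,10); WM=5
i=7 t=11 v=9: → [9,13); WM=8; [3,7) fires=8
i=8 t=15 v=8: → [15,19),[12,16); WM=8
i=9 t=4 v=7: DROP (t<8-1); WM=12; [6,10) fires=8
i=10 t=2 v=4: DROP (t<12-1); WM=12
i=11 t=16 v=9: → [15,19); WM=13; [9,13) fires=9

[0,4)=8 [3,7)=8 [6,10)=8 [9,13)=9 [12,16)=8 [15,19)=9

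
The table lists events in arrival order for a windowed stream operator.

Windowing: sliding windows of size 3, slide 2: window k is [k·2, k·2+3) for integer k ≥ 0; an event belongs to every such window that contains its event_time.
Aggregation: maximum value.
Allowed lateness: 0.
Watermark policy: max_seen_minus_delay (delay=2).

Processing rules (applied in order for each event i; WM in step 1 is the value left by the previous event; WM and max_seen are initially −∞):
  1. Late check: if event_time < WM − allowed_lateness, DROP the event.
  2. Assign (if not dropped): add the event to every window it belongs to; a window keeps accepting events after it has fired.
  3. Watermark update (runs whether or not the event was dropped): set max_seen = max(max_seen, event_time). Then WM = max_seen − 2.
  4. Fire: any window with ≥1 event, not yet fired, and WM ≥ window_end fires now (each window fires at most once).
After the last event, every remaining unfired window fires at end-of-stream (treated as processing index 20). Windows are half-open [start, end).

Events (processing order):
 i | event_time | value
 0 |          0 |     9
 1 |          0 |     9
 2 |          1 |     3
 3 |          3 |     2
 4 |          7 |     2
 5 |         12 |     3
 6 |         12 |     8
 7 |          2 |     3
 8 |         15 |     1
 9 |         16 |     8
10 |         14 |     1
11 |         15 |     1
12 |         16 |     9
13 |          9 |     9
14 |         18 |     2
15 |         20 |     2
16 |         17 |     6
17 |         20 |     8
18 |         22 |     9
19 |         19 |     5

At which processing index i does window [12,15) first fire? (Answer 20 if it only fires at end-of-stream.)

i=0 t=0 v=9: → [0,3); WM=-2
i=1 t=0 v=9: → [0,3); WM=-2
i=2 t=1 v=3: → [0,3); WM=-1
i=3 t=3 v=2: → [2,5); WM=1
i=4 t=7 v=2: → [6,9); WM=5; [0,3) fires=9 [2,5) fires=2
i=5 t=12 v=3: → [12,15),[10,13); WM=10; [6,9) fires=2
i=6 t=12 v=8: → [12,15),[10,13); WM=10
i=7 t=2 v=3: DROP (t<10-0); WM=10
i=8 t=15 v=1: → [14,17); WM=13; [10,13) fires=8
i=9 t=16 v=8: → [16,19),[14,17); WM=14
i=10 t=14 v=1: → [14,17),[12,15); WM=14
i=11 t=15 v=1: → [14,17); WM=14
i=12 t=16 v=9: → [16,19),[14,17); WM=14
i=13 t=9 v=9: DROP (t<14-0); WM=14
i=14 t=18 v=2: → [18,21),[16,19); WM=16; [12,15) fires=8
i=15 t=20 v=2: → [20,23),[18,21); WM=18; [14,17) fires=9
i=16 t=17 v=6: DROP (t<18-0); WM=18
i=17 t=20 v=8: → [20,23),[18,21); WM=18
i=18 t=22 v=9: → [22,25),[20,23); WM=20; [16,19) fires=9
i=19 t=19 v=5: DROP (t<20-0); WM=20

14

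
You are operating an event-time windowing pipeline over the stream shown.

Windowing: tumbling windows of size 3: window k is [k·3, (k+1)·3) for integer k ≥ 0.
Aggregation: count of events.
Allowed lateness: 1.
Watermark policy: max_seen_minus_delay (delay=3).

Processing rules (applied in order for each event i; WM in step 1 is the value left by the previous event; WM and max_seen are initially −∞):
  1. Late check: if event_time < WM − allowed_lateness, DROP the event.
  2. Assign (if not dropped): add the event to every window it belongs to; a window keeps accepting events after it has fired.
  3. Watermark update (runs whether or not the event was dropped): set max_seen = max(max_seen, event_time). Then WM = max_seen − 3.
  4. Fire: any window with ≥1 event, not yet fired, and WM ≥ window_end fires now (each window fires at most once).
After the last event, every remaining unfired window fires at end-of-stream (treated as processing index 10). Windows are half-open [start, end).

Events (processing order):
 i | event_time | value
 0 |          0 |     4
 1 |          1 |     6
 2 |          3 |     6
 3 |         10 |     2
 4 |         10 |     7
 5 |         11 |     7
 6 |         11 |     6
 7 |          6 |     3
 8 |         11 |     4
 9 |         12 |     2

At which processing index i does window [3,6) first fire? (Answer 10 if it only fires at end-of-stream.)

i=0 t=0 v=4: → [0,3); WM=-3
i=1 t=1 v=6: → [0,3); WM=-2
i=2 t=3 v=6: → [3,6); WM=0
i=3 t=10 v=2: → [9,12); WM=7; [0,3) fires=2 [3,6) fires=1
i=4 t=10 v=7: → [9,12); WM=7
i=5 t=11 v=7: → [9,12); WM=8
i=6 t=11 v=6: → [9,12); WM=8
i=7 t=6 v=3: DROP (t<8-1); WM=8
i=8 t=11 v=4: → [9,12); WM=8
i=9 t=12 v=2: → [12,15); WM=9

3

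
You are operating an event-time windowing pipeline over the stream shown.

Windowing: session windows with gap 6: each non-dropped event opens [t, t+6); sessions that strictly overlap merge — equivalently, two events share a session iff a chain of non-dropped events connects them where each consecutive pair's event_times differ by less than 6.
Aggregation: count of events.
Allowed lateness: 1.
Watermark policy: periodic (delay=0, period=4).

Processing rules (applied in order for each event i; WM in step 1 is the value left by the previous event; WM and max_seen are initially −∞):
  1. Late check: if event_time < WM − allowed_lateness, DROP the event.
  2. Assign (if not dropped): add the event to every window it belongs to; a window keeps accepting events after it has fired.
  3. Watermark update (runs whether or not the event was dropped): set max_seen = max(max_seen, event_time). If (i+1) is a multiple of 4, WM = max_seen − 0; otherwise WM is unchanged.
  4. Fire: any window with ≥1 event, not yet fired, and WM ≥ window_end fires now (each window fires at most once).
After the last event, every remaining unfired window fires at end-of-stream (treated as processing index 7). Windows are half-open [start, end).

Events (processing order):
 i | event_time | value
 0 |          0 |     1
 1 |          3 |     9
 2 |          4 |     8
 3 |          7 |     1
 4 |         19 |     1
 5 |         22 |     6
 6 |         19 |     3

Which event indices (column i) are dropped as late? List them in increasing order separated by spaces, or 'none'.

i=0 t=0 v=1: → [0,6); WM=−∞
i=1 t=3 v=9: → [0,9); WM=−∞
i=2 t=4 v=8: → [0,10); WM=−∞
i=3 t=7 v=1: → [0,13); WM=7
i=4 t=19 v=1: → [19,25); WM=7
i=5 t=22 v=6: → [19,28); WM=7
i=6 t=19 v=3: → [19,28); WM=7

none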